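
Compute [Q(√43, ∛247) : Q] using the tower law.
[Q(√43, ∛247) : Q] = 6

Let L = Q(√43, ∛247). Since Q(√43) ⊂ L and [Q(√43):Q] = 2, the tower law gives 2 | [L:Q]. Likewise Q(∛247) ⊂ L with [Q(∛247):Q] = 3 (because 247 is not a perfect cube), so 3 | [L:Q]. As gcd(2,3) = 1, [L:Q] is divisible by 6. Conversely L is generated over Q by √43 and ∛247, so [L:Q] ≤ 2·3 = 6. Therefore [Q(√43, ∛247) : Q] = 6.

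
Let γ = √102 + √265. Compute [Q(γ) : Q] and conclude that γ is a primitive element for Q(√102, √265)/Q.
[Q(γ) : Q] = 4 (equivalently, Q(γ) = Q(√102, √265))

Obviously Q(γ) ⊆ Q(√102, √265), and [Q(√102, √265):Q] = 4 (since 102, 265 are distinct squarefree integers > 1 with 27030 not a perfect square). To show equality we compute the minimal polynomial of γ. From γ = √102 + √265: γ^2 = 102 + 2√(27030) + 265 = 367 + 2√(27030), so γ^2 - 367 = 2√(27030); squaring, (γ^2 - 367)^2 = 4·27030, i.e. γ^4 - 734γ^2 + 134689 - 108120 = 0, i.e. γ^4 - 734γ^2 + 26569 = 0. So γ is a root of x^4 - 734x^2 + 26569. This polynomial is irreducible over Q: it has no rational root (each ±√102 ± √265 is irrational), and any factorization into two quadratics over Q would force √(27030) ∈ Q (pairing opposite roots) or √102, √265 ∈ Q (other pairings), all impossible. Hence [Q(γ):Q] = 4 = [Q(√102, √265):Q], so Q(γ) = Q(√102, √265).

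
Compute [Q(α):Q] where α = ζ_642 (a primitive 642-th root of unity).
[Q(α):Q] = 212

The minimal polynomial of ζ_642 over Q is the 642-th cyclotomic polynomial Φ_642(x), which is irreducible over Q and has degree φ(642) = 212. Hence [Q(α):Q] = φ(642) = 212.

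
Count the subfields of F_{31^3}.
F_{31^3} has 2 subfields

The subfields of F_{p^n} are exactly the fields F_{p^d} for d | n (each is the fixed field of the unique index-d subgroup of Gal(F_{p^n}/F_p) ≅ Z/nZ). The divisors of n = 3 are {1, 3}, giving 2 subfields: F_{31^1}, F_{31^3}.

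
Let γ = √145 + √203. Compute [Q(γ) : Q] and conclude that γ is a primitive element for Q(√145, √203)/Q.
[Q(γ) : Q] = 4 (equivalently, Q(γ) = Q(√145, √203))

Obviously Q(γ) ⊆ Q(√145, √203), and [Q(√145, √203):Q] = 4 (since 145, 203 are distinct squarefree integers > 1 with 29435 not a perfect square). To show equality we compute the minimal polynomial of γ. From γ = √145 + √203: γ^2 = 145 + 2√(29435) + 203 = 348 + 2√(29435), so γ^2 - 348 = 2√(29435); squaring, (γ^2 - 348)^2 = 4·29435, i.e. γ^4 - 696γ^2 + 121104 - 117740 = 0, i.e. γ^4 - 696γ^2 + 3364 = 0. So γ is a root of x^4 - 696x^2 + 3364. This polynomial is irreducible over Q: it has no rational root (each ±√145 ± √203 is irrational), and any factorization into two quadratics over Q would force √(29435) ∈ Q (pairing opposite roots) or √145, √203 ∈ Q (other pairings), all impossible. Hence [Q(γ):Q] = 4 = [Q(√145, √203):Q], so Q(γ) = Q(√145, √203).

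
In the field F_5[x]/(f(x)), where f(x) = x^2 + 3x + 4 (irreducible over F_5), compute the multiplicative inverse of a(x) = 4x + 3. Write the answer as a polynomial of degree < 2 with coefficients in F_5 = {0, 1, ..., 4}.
a(x)^(-1) ≡ 3x + 3 (mod f(x))

Since f is irreducible over F_5, F_5[x]/(f) is a field and a(x) ≠ 0 has an inverse. Apply the extended Euclidean algorithm to f(x) and a(x) in F_5[x]: f(x) = (4x + 4)·a(x) + (2). The last nonzero remainder is the constant 2 = gcd(f, a) in F_5. Back-substituting through the division chain expresses 2 = s(x)·a(x) + t(x)·f(x) with s(x) ≡ x + 1 (mod f), so (x + 1)·a(x) ≡ 2 (mod f). Multiplying by 2^(-1) ≡ 3 in F_5 gives a(x)^(-1) ≡ 3·(x + 1) ≡ 3x + 3 (mod f). Check: (4x + 3)·(3x + 3) = 2x^2 + x + 4 ≡ 1 (mod x^2 + 3x + 4).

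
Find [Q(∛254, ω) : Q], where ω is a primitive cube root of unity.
[Q(∛254, ω) : Q] = 6

[Q(∛254):Q] = 3 (min poly x^3 - 254, irreducible since 254 is not a perfect cube). [Q(ω):Q] = 2 (min poly x^2 + x + 1). Since Q(∛254) ⊂ R and ω ∉ R, we have ω ∉ Q(∛254), so x^2 + x + 1 remains irreducible over Q(∛254) and [Q(∛254, ω) : Q(∛254)] = 2. By the tower law, [Q(∛254, ω) : Q] = 3 · 2 = 6. (In fact Q(∛254, ω) is the splitting field of x^3 - 254 over Q.)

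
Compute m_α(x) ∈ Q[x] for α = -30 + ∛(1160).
m_α(x) = x^3 + 90x^2 + 2700x + 25840

Set β = α + 30 = ∛(1160), so β^3 = 1160. Then (α + 30)^3 - 1160 = 0, i.e. α is a root of g(x) = (x + 30)^3 - 1160 = x^3 + 90x^2 + 2700x + 25840. Since g(x) = h(x + 30) where h(x) = x^3 - 1160, and h is irreducible over Q (because 1160 is not a perfect cube, so h has no rational root, and a monic cubic with no rational root is irreducible), g is also irreducible (irreducibility is preserved under the substitution x → x + 30). Hence m_α(x) = x^3 + 90x^2 + 2700x + 25840.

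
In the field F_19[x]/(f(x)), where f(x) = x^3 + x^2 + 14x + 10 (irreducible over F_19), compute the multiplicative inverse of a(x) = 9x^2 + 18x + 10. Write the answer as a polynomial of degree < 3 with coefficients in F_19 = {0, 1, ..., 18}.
a(x)^(-1) ≡ 15x^2 + 16x + 15 (mod f(x))

Since f is irreducible over F_19, F_19[x]/(f) is a field and a(x) ≠ 0 has an inverse. Apply the extended Euclidean algorithm to f(x) and a(x) in F_19[x]: f(x) = (17x + 2)·a(x) + (17x + 9);  a(x) = (5x + 4)·(17x + 9) + (12). The last nonzero remainder is the constant 12 = gcd(f, a) in F_19. Back-substituting through the division chain expresses 12 = s(x)·a(x) + t(x)·f(x) with s(x) ≡ 9x^2 + 2x + 9 (mod f), so (9x^2 + 2x + 9)·a(x) ≡ 12 (mod f). Multiplying by 12^(-1) ≡ 8 in F_19 gives a(x)^(-1) ≡ 8·(9x^2 + 2x + 9) ≡ 15x^2 + 16x + 15 (mod f). Check: (9x^2 + 18x + 10)·(15x^2 + 16x + 15) = 2x^4 + 15x^3 + 3x^2 + 12x + 17 ≡ 1 (mod x^3 + x^2 + 14x + 10).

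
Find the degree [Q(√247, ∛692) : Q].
[Q(√247, ∛692) : Q] = 6

Let L = Q(√247, ∛692). Since Q(√247) ⊂ L and [Q(√247):Q] = 2, the tower law gives 2 | [L:Q]. Likewise Q(∛692) ⊂ L with [Q(∛692):Q] = 3 (because 692 is not a perfect cube), so 3 | [L:Q]. As gcd(2,3) = 1, [L:Q] is divisible by 6. Conversely L is generated over Q by √247 and ∛692, so [L:Q] ≤ 2·3 = 6. Therefore [Q(√247, ∛692) : Q] = 6.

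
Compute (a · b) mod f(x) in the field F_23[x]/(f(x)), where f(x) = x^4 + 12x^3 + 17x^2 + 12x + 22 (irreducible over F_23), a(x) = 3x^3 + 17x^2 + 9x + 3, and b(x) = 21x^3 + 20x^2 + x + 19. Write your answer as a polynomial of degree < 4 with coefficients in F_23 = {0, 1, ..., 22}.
a · b ≡ 6x^3 + 6x^2 + 14x + 21 (mod f(x))

Multiply in F_23[x]: a(x)·b(x) = (3x^3 + 17x^2 + 9x + 3)·(21x^3 + 20x^2 + x + 19) = 17x^6 + 3x^5 + 3x^4 + 18x^3 + x^2 + 13x + 11. This has degree ≥ 4, so divide by f(x) over F_23: 17x^6 + 3x^5 + 3x^4 + 18x^3 + x^2 + 13x + 11 = (17x^2 + 6x + 10)·(x^4 + 12x^3 + 17x^2 + 12x + 22) + (6x^3 + 6x^2 + 14x + 21). Hence a·b ≡ 6x^3 + 6x^2 + 14x + 21 (mod f). (F_23[x]/(f) is a field with 23^4 = 279841 elements since f is irreducible of degree 4.)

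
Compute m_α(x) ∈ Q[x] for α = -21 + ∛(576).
m_α(x) = x^3 + 63x^2 + 1323x + 8685

Set β = α + 21 = ∛(576), so β^3 = 576. Then (α + 21)^3 - 576 = 0, i.e. α is a root of g(x) = (x + 21)^3 - 576 = x^3 + 63x^2 + 1323x + 8685. Since g(x) = h(x + 21) where h(x) = x^3 - 576, and h is irreducible over Q (because 576 is not a perfect cube, so h has no rational root, and a monic cubic with no rational root is irreducible), g is also irreducible (irreducibility is preserved under the substitution x → x + 21). Hence m_α(x) = x^3 + 63x^2 + 1323x + 8685.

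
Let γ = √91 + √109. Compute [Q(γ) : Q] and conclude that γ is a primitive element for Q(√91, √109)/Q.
[Q(γ) : Q] = 4 (equivalently, Q(γ) = Q(√91, √109))

Obviously Q(γ) ⊆ Q(√91, √109), and [Q(√91, √109):Q] = 4 (since 91, 109 are distinct squarefree integers > 1 with 9919 not a perfect square). To show equality we compute the minimal polynomial of γ. From γ = √91 + √109: γ^2 = 91 + 2√(9919) + 109 = 200 + 2√(9919), so γ^2 - 200 = 2√(9919); squaring, (γ^2 - 200)^2 = 4·9919, i.e. γ^4 - 400γ^2 + 40000 - 39676 = 0, i.e. γ^4 - 400γ^2 + 324 = 0. So γ is a root of x^4 - 400x^2 + 324. This polynomial is irreducible over Q: it has no rational root (each ±√91 ± √109 is irrational), and any factorization into two quadratics over Q would force √(9919) ∈ Q (pairing opposite roots) or √91, √109 ∈ Q (other pairings), all impossible. Hence [Q(γ):Q] = 4 = [Q(√91, √109):Q], so Q(γ) = Q(√91, √109).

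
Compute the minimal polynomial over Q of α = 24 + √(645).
m_α(x) = x^2 - 48x - 69

From α - 24 = √(645), squaring gives (α - 24)^2 = 645, i.e. α^2 - 48α + 576 = 645, so α^2 - 48α - 69 = 0. The discriminant of x^2 - 48x - 69 is (-48)^2 - 4·(-69) = 2304 + 276 = 2580, and 4·(645) is not a perfect square in Q since 645 is squarefree and ≠ 1. Hence x^2 - 48x - 69 is irreducible over Q and is the minimal polynomial of α.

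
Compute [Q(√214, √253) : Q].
[Q(√214, √253) : Q] = 4

[Q(√214):Q] = 2 (min poly x^2 - 214, irreducible since 214 is squarefree > 1). For the top step, suppose √253 ∈ Q(√214), say √253 = c + d√214 with c, d ∈ Q. Squaring: 253 = c^2 + 214d^2 + 2cd√214. Since √214 ∉ Q this forces 2cd = 0. If d = 0 then √253 = c ∈ Q, contradicting 253 squarefree > 1. If c = 0 then 253 = 214d^2, so 214·253 = (214d)^2 is a perfect square in Q — but 214·253 = 54142 is not a perfect square (since 214 and 253 are distinct squarefree integers). Contradiction. Hence √253 ∉ Q(√214), so x^2 - 253 stays irreducible over Q(√214) and [Q(√214, √253) : Q(√214)] = 2. By the tower law, [Q(√214, √253) : Q] = 2 · 2 = 4.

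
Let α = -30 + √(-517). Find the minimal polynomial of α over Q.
m_α(x) = x^2 + 60x + 1417

From α + 30 = √(-517), squaring gives (α + 30)^2 = -517, i.e. α^2 + 60α + 900 = -517, so α^2 + 60α + 1417 = 0. The discriminant of x^2 + 60x + 1417 is (60)^2 - 4·(1417) = 3600 - 5668 = -2068, and 4·(-517) is not a perfect square in Q since -517 is squarefree and ≠ 1. Hence x^2 + 60x + 1417 is irreducible over Q and is the minimal polynomial of α.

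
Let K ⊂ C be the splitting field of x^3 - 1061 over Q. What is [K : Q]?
[K : Q] = 6

The roots of x^3 - 1061 are ∛1061, ω∛1061, ω^2∛1061 where ω = e^(2πi/3) is a primitive cube root of unity, so K = Q(∛1061, ω). Now [Q(∛1061):Q] = 3 (since 1061 is not a perfect cube, x^3 - 1061 is irreducible) and [Q(ω):Q] = 2. Both 2 and 3 divide [K:Q], and [K:Q] ≤ 3·2 = 6, so [K:Q] = 6. (Equivalently: Q(∛1061) ⊂ R but ω ∉ R, so [K : Q(∛1061)] = 2.)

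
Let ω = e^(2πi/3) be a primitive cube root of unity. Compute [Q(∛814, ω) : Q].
[Q(∛814, ω) : Q] = 6

[Q(∛814):Q] = 3 (min poly x^3 - 814, irreducible since 814 is not a perfect cube). [Q(ω):Q] = 2 (min poly x^2 + x + 1). Since Q(∛814) ⊂ R and ω ∉ R, we have ω ∉ Q(∛814), so x^2 + x + 1 remains irreducible over Q(∛814) and [Q(∛814, ω) : Q(∛814)] = 2. By the tower law, [Q(∛814, ω) : Q] = 3 · 2 = 6. (In fact Q(∛814, ω) is the splitting field of x^3 - 814 over Q.)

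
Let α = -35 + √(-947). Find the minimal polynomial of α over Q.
m_α(x) = x^2 + 70x + 2172

From α + 35 = √(-947), squaring gives (α + 35)^2 = -947, i.e. α^2 + 70α + 1225 = -947, so α^2 + 70α + 2172 = 0. The discriminant of x^2 + 70x + 2172 is (70)^2 - 4·(2172) = 4900 - 8688 = -3788, and 4·(-947) is not a perfect square in Q since -947 is squarefree and ≠ 1. Hence x^2 + 70x + 2172 is irreducible over Q and is the minimal polynomial of α.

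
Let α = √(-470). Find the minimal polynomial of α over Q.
m_α(x) = x^2 + 470

α satisfies α^2 + 470 = 0, so x^2 + 470 annihilates α. Since d = -470 is squarefree and ≠ 1, it is not a perfect square in Q, so x^2 + 470 has no rational root and is therefore irreducible over Q (a degree-2 polynomial over a field is irreducible iff it has no root). Hence m_α(x) = x^2 + 470.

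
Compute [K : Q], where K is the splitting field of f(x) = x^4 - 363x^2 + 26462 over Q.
[K : Q] = 4

Solving the quadratic in x^2: x^2 = (363 ± √(363^2 - 4·26462))/2 = (363 ± √25921)/2 = (363 ± 161)/2, giving x^2 = 262 or x^2 = 101. So f(x) = (x^2 - 262)(x^2 - 101) and the roots of f are ±√262, ±√101. Hence the splitting field is K = Q(√262, √101). Since 262 and 101 are distinct squarefree integers > 1, their product 26462 is not a perfect square, so √101 ∉ Q(√262). By the tower law [K:Q] = [Q(√262,√101):Q(√262)] · [Q(√262):Q] = 2 · 2 = 4.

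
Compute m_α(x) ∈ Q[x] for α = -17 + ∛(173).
m_α(x) = x^3 + 51x^2 + 867x + 4740

Set β = α + 17 = ∛(173), so β^3 = 173. Then (α + 17)^3 - 173 = 0, i.e. α is a root of g(x) = (x + 17)^3 - 173 = x^3 + 51x^2 + 867x + 4740. Since g(x) = h(x + 17) where h(x) = x^3 - 173, and h is irreducible over Q (because 173 is not a perfect cube, so h has no rational root, and a monic cubic with no rational root is irreducible), g is also irreducible (irreducibility is preserved under the substitution x → x + 17). Hence m_α(x) = x^3 + 51x^2 + 867x + 4740.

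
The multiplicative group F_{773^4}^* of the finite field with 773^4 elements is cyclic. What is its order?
|F_{773^4}^*| = 357040905840

F_{773^4} has 773^4 = 357040905841 elements; its multiplicative group consists of all nonzero elements, so |F_{773^4}^*| = 357040905841 - 1 = 357040905840. (It is cyclic since any finite subgroup of the multiplicative group of a field is cyclic.)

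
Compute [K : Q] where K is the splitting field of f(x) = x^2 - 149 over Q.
[K : Q] = 2

f(x) = x^2 - 149 factors as (x - √149)(x + √149). The splitting field is K = Q(√149). Since 149 is squarefree and > 1, it is not a perfect square, so x^2 - 149 is irreducible over Q and [Q(√149) : Q] = 2. Hence [K : Q] = 2.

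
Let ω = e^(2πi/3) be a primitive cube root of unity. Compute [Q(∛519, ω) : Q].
[Q(∛519, ω) : Q] = 6

[Q(∛519):Q] = 3 (min poly x^3 - 519, irreducible since 519 is not a perfect cube). [Q(ω):Q] = 2 (min poly x^2 + x + 1). Since Q(∛519) ⊂ R and ω ∉ R, we have ω ∉ Q(∛519), so x^2 + x + 1 remains irreducible over Q(∛519) and [Q(∛519, ω) : Q(∛519)] = 2. By the tower law, [Q(∛519, ω) : Q] = 3 · 2 = 6. (In fact Q(∛519, ω) is the splitting field of x^3 - 519 over Q.)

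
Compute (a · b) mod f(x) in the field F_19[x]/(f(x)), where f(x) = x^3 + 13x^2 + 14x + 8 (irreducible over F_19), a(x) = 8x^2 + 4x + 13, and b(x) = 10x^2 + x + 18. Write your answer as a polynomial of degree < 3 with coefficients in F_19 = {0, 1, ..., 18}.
a · b ≡ 8x^2 + 14x (mod f(x))

Multiply in F_19[x]: a(x)·b(x) = (8x^2 + 4x + 13)·(10x^2 + x + 18) = 4x^4 + 10x^3 + 12x^2 + 9x + 6. This has degree ≥ 3, so divide by f(x) over F_19: 4x^4 + 10x^3 + 12x^2 + 9x + 6 = (4x + 15)·(x^3 + 13x^2 + 14x + 8) + (8x^2 + 14x). Hence a·b ≡ 8x^2 + 14x (mod f). (F_19[x]/(f) is a field with 19^3 = 6859 elements since f is irreducible of degree 3.)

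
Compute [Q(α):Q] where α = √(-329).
[Q(α):Q] = 2

[Q(α):Q] equals the degree of the minimal polynomial of α. Here α^2 = -329 and x^2 + 329 is irreducible (d = -329 is squarefree, ≠ 1, hence not a square), so deg(m_α) = 2. Thus [Q(α):Q] = 2.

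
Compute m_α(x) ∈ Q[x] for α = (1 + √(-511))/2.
m_α(x) = x^2 - x + 128

From 2α - 1 = √(-511), squaring gives (2α - 1)^2 = -511, i.e. 4α^2 - 4α + 1 = -511, so α^2 - α + (1 + 511)/4 = 0. Since -511 ≡ 1 (mod 4), (1 + 511)/4 = 128 ∈ Z. The polynomial x^2 - x + 128 has discriminant 1 - 4·(128) = -511, which is not a perfect square in Q (d = -511 is squarefree and ≠ 1), so x^2 - x + 128 is irreducible over Q. It is the minimal polynomial of α.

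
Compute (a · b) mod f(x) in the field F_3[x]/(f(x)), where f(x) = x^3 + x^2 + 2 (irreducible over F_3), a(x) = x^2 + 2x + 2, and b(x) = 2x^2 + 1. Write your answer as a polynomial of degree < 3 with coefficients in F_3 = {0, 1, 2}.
a · b ≡ x + 1 (mod f(x))

Multiply in F_3[x]: a(x)·b(x) = (x^2 + 2x + 2)·(2x^2 + 1) = 2x^4 + x^3 + 2x^2 + 2x + 2. This has degree ≥ 3, so divide by f(x) over F_3: 2x^4 + x^3 + 2x^2 + 2x + 2 = (2x + 2)·(x^3 + x^2 + 2) + (x + 1). Hence a·b ≡ x + 1 (mod f). (F_3[x]/(f) is a field with 3^3 = 27 elements since f is irreducible of degree 3.)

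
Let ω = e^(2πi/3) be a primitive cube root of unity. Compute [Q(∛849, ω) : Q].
[Q(∛849, ω) : Q] = 6

[Q(∛849):Q] = 3 (min poly x^3 - 849, irreducible since 849 is not a perfect cube). [Q(ω):Q] = 2 (min poly x^2 + x + 1). Since Q(∛849) ⊂ R and ω ∉ R, we have ω ∉ Q(∛849), so x^2 + x + 1 remains irreducible over Q(∛849) and [Q(∛849, ω) : Q(∛849)] = 2. By the tower law, [Q(∛849, ω) : Q] = 3 · 2 = 6. (In fact Q(∛849, ω) is the splitting field of x^3 - 849 over Q.)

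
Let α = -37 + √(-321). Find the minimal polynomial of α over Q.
m_α(x) = x^2 + 74x + 1690

From α + 37 = √(-321), squaring gives (α + 37)^2 = -321, i.e. α^2 + 74α + 1369 = -321, so α^2 + 74α + 1690 = 0. The discriminant of x^2 + 74x + 1690 is (74)^2 - 4·(1690) = 5476 - 6760 = -1284, and 4·(-321) is not a perfect square in Q since -321 is squarefree and ≠ 1. Hence x^2 + 74x + 1690 is irreducible over Q and is the minimal polynomial of α.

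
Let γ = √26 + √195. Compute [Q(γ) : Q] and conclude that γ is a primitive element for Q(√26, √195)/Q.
[Q(γ) : Q] = 4 (equivalently, Q(γ) = Q(√26, √195))

Obviously Q(γ) ⊆ Q(√26, √195), and [Q(√26, √195):Q] = 4 (since 26, 195 are distinct squarefree integers > 1 with 5070 not a perfect square). To show equality we compute the minimal polynomial of γ. From γ = √26 + √195: γ^2 = 26 + 2√(5070) + 195 = 221 + 2√(5070), so γ^2 - 221 = 2√(5070); squaring, (γ^2 - 221)^2 = 4·5070, i.e. γ^4 - 442γ^2 + 48841 - 20280 = 0, i.e. γ^4 - 442γ^2 + 28561 = 0. So γ is a root of x^4 - 442x^2 + 28561. This polynomial is irreducible over Q: it has no rational root (each ±√26 ± √195 is irrational), and any factorization into two quadratics over Q would force √(5070) ∈ Q (pairing opposite roots) or √26, √195 ∈ Q (other pairings), all impossible. Hence [Q(γ):Q] = 4 = [Q(√26, √195):Q], so Q(γ) = Q(√26, √195).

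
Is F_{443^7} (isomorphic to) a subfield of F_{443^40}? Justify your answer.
No: F_{443^7} is not a subfield of F_{443^40}

F_{p^m} embeds in F_{p^n} iff m | n. Here 7 ∤ 40 (since 40 = 5·7 + 5 with remainder 5 ≠ 0), so F_{443^7} is not a subfield of F_{443^40}. Equivalently: if it were, the tower law would give 7 = [F_{443^7}:F_443] dividing [F_{443^40}:F_443] = 40, contradiction.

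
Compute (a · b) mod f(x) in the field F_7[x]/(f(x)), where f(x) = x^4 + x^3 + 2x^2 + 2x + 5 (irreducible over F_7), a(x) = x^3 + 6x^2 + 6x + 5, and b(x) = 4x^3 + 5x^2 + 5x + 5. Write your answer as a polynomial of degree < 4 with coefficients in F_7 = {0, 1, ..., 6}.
a · b ≡ x^3 + 5x^2 + 4x (mod f(x))

Multiply in F_7[x]: a(x)·b(x) = (x^3 + 6x^2 + 6x + 5)·(4x^3 + 5x^2 + 5x + 5) = 4x^6 + x^5 + 3x^4 + x^3 + x^2 + 6x + 4. This has degree ≥ 4, so divide by f(x) over F_7: 4x^6 + x^5 + 3x^4 + x^3 + x^2 + 6x + 4 = (4x^2 + 4x + 5)·(x^4 + x^3 + 2x^2 + 2x + 5) + (x^3 + 5x^2 + 4x). Hence a·b ≡ x^3 + 5x^2 + 4x (mod f). (F_7[x]/(f) is a field with 7^4 = 2401 elements since f is irreducible of degree 4.)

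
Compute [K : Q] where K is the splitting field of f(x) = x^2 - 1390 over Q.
[K : Q] = 2

f(x) = x^2 - 1390 factors as (x - √1390)(x + √1390). The splitting field is K = Q(√1390). Since 1390 is squarefree and > 1, it is not a perfect square, so x^2 - 1390 is irreducible over Q and [Q(√1390) : Q] = 2. Hence [K : Q] = 2.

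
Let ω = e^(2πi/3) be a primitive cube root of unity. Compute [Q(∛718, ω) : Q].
[Q(∛718, ω) : Q] = 6

[Q(∛718):Q] = 3 (min poly x^3 - 718, irreducible since 718 is not a perfect cube). [Q(ω):Q] = 2 (min poly x^2 + x + 1). Since Q(∛718) ⊂ R and ω ∉ R, we have ω ∉ Q(∛718), so x^2 + x + 1 remains irreducible over Q(∛718) and [Q(∛718, ω) : Q(∛718)] = 2. By the tower law, [Q(∛718, ω) : Q] = 3 · 2 = 6. (In fact Q(∛718, ω) is the splitting field of x^3 - 718 over Q.)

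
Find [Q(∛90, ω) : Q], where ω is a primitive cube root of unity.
[Q(∛90, ω) : Q] = 6

[Q(∛90):Q] = 3 (min poly x^3 - 90, irreducible since 90 is not a perfect cube). [Q(ω):Q] = 2 (min poly x^2 + x + 1). Since Q(∛90) ⊂ R and ω ∉ R, we have ω ∉ Q(∛90), so x^2 + x + 1 remains irreducible over Q(∛90) and [Q(∛90, ω) : Q(∛90)] = 2. By the tower law, [Q(∛90, ω) : Q] = 3 · 2 = 6. (In fact Q(∛90, ω) is the splitting field of x^3 - 90 over Q.)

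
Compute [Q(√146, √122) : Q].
[Q(√146, √122) : Q] = 4

[Q(√146):Q] = 2 (min poly x^2 - 146, irreducible since 146 is squarefree > 1). For the top step, suppose √122 ∈ Q(√146), say √122 = c + d√146 with c, d ∈ Q. Squaring: 122 = c^2 + 146d^2 + 2cd√146. Since √146 ∉ Q this forces 2cd = 0. If d = 0 then √122 = c ∈ Q, contradicting 122 squarefree > 1. If c = 0 then 122 = 146d^2, so 146·122 = (146d)^2 is a perfect square in Q — but 146·122 = 17812 is not a perfect square (since 146 and 122 are distinct squarefree integers). Contradiction. Hence √122 ∉ Q(√146), so x^2 - 122 stays irreducible over Q(√146) and [Q(√146, √122) : Q(√146)] = 2. By the tower law, [Q(√146, √122) : Q] = 2 · 2 = 4.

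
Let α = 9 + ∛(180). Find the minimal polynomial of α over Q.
m_α(x) = x^3 - 27x^2 + 243x - 909

Set β = α - 9 = ∛(180), so β^3 = 180. Then (α - 9)^3 - 180 = 0, i.e. α is a root of g(x) = (x - 9)^3 - 180 = x^3 - 27x^2 + 243x - 909. Since g(x) = h(x - 9) where h(x) = x^3 - 180, and h is irreducible over Q (because 180 is not a perfect cube, so h has no rational root, and a monic cubic with no rational root is irreducible), g is also irreducible (irreducibility is preserved under the substitution x → x - 9). Hence m_α(x) = x^3 - 27x^2 + 243x - 909.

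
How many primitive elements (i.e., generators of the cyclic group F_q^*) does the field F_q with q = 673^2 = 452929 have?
There are φ(452928) = 129024 primitive elements

F_q^* is cyclic of order q - 1 = 452928. A cyclic group of order m has exactly φ(m) generators. Here m = 452928 = 2^6 · 3 · 7 · 337, so the number of primitive elements is φ(452928) = 129024.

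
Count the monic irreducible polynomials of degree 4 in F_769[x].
There are 87426810240 monic irreducible polynomials of degree 4 over F_769

Each element of F_{769^4} that lies in no proper subfield is a root of exactly one monic irreducible of degree 4 over F_769, and each such polynomial has 4 distinct roots in F_{769^4}. By Möbius inversion the count is N_769(4) = (1/4) Σ_{d|4} μ(4/d) · 769^d = (1/4)(μ(4)·769^1 + μ(2)·769^2 + μ(1)·769^4) = 349707240960/4 = 87426810240.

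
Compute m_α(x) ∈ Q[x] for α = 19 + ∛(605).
m_α(x) = x^3 - 57x^2 + 1083x - 7464

Set β = α - 19 = ∛(605), so β^3 = 605. Then (α - 19)^3 - 605 = 0, i.e. α is a root of g(x) = (x - 19)^3 - 605 = x^3 - 57x^2 + 1083x - 7464. Since g(x) = h(x - 19) where h(x) = x^3 - 605, and h is irreducible over Q (because 605 is not a perfect cube, so h has no rational root, and a monic cubic with no rational root is irreducible), g is also irreducible (irreducibility is preserved under the substitution x → x - 19). Hence m_α(x) = x^3 - 57x^2 + 1083x - 7464.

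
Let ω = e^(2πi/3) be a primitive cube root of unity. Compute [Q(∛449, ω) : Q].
[Q(∛449, ω) : Q] = 6

[Q(∛449):Q] = 3 (min poly x^3 - 449, irreducible since 449 is not a perfect cube). [Q(ω):Q] = 2 (min poly x^2 + x + 1). Since Q(∛449) ⊂ R and ω ∉ R, we have ω ∉ Q(∛449), so x^2 + x + 1 remains irreducible over Q(∛449) and [Q(∛449, ω) : Q(∛449)] = 2. By the tower law, [Q(∛449, ω) : Q] = 3 · 2 = 6. (In fact Q(∛449, ω) is the splitting field of x^3 - 449 over Q.)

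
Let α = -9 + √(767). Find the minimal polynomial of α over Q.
m_α(x) = x^2 + 18x - 686

From α + 9 = √(767), squaring gives (α + 9)^2 = 767, i.e. α^2 + 18α + 81 = 767, so α^2 + 18α - 686 = 0. The discriminant of x^2 + 18x - 686 is (18)^2 - 4·(-686) = 324 + 2744 = 3068, and 4·(767) is not a perfect square in Q since 767 is squarefree and ≠ 1. Hence x^2 + 18x - 686 is irreducible over Q and is the minimal polynomial of α.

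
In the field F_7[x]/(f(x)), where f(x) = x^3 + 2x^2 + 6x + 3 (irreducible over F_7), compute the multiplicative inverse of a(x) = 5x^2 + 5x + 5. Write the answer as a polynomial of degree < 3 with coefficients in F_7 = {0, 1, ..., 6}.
a(x)^(-1) ≡ x^2 + 5x + 1 (mod f(x))

Since f is irreducible over F_7, F_7[x]/(f) is a field and a(x) ≠ 0 has an inverse. Apply the extended Euclidean algorithm to f(x) and a(x) in F_7[x]: f(x) = (3x + 3)·a(x) + (4x + 2);  a(x) = (3x + 5)·(4x + 2) + (2). The last nonzero remainder is the constant 2 = gcd(f, a) in F_7. Back-substituting through the division chain expresses 2 = s(x)·a(x) + t(x)·f(x) with s(x) ≡ 2x^2 + 3x + 2 (mod f), so (2x^2 + 3x + 2)·a(x) ≡ 2 (mod f). Multiplying by 2^(-1) ≡ 4 in F_7 gives a(x)^(-1) ≡ 4·(2x^2 + 3x + 2) ≡ x^2 + 5x + 1 (mod f). Check: (5x^2 + 5x + 5)·(x^2 + 5x + 1) = 5x^4 + 2x^3 + 2x + 5 ≡ 1 (mod x^3 + 2x^2 + 6x + 3).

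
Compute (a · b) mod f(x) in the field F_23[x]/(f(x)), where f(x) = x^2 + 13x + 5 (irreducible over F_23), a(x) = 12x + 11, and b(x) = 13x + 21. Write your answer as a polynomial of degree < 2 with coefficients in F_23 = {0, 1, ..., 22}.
a · b ≡ 3 (mod f(x))

Multiply in F_23[x]: a(x)·b(x) = (12x + 11)·(13x + 21) = 18x^2 + 4x + 1. This has degree ≥ 2, so divide by f(x) over F_23: 18x^2 + 4x + 1 = (18)·(x^2 + 13x + 5) + (3). Hence a·b ≡ 3 (mod f). (F_23[x]/(f) is a field with 23^2 = 529 elements since f is irreducible of degree 2.)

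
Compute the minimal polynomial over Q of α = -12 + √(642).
m_α(x) = x^2 + 24x - 498

From α + 12 = √(642), squaring gives (α + 12)^2 = 642, i.e. α^2 + 24α + 144 = 642, so α^2 + 24α - 498 = 0. The discriminant of x^2 + 24x - 498 is (24)^2 - 4·(-498) = 576 + 1992 = 2568, and 4·(642) is not a perfect square in Q since 642 is squarefree and ≠ 1. Hence x^2 + 24x - 498 is irreducible over Q and is the minimal polynomial of α.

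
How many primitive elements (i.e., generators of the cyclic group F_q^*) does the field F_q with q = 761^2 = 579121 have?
There are φ(579120) = 145152 primitive elements

F_q^* is cyclic of order q - 1 = 579120. A cyclic group of order m has exactly φ(m) generators. Here m = 579120 = 2^4 · 3 · 5 · 19 · 127, so the number of primitive elements is φ(579120) = 145152.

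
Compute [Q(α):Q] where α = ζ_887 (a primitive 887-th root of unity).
[Q(α):Q] = 886

The minimal polynomial of ζ_887 over Q is the 887-th cyclotomic polynomial Φ_887(x), which is irreducible over Q and has degree φ(887) = 886. Hence [Q(α):Q] = φ(887) = 886.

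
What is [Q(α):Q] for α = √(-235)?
[Q(α):Q] = 2

[Q(α):Q] equals the degree of the minimal polynomial of α. Here α^2 = -235 and x^2 + 235 is irreducible (d = -235 is squarefree, ≠ 1, hence not a square), so deg(m_α) = 2. Thus [Q(α):Q] = 2.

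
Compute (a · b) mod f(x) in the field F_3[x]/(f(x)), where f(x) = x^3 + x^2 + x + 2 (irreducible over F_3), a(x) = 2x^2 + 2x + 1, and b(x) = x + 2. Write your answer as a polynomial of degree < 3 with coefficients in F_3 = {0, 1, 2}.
a · b ≡ x^2 + 1 (mod f(x))

Multiply in F_3[x]: a(x)·b(x) = (2x^2 + 2x + 1)·(x + 2) = 2x^3 + 2x + 2. This has degree ≥ 3, so divide by f(x) over F_3: 2x^3 + 2x + 2 = (2)·(x^3 + x^2 + x + 2) + (x^2 + 1). Hence a·b ≡ x^2 + 1 (mod f). (F_3[x]/(f) is a field with 3^3 = 27 elements since f is irreducible of degree 3.)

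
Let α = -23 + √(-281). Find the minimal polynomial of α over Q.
m_α(x) = x^2 + 46x + 810

From α + 23 = √(-281), squaring gives (α + 23)^2 = -281, i.e. α^2 + 46α + 529 = -281, so α^2 + 46α + 810 = 0. The discriminant of x^2 + 46x + 810 is (46)^2 - 4·(810) = 2116 - 3240 = -1124, and 4·(-281) is not a perfect square in Q since -281 is squarefree and ≠ 1. Hence x^2 + 46x + 810 is irreducible over Q and is the minimal polynomial of α.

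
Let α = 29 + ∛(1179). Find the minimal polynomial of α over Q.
m_α(x) = x^3 - 87x^2 + 2523x - 25568

Set β = α - 29 = ∛(1179), so β^3 = 1179. Then (α - 29)^3 - 1179 = 0, i.e. α is a root of g(x) = (x - 29)^3 - 1179 = x^3 - 87x^2 + 2523x - 25568. Since g(x) = h(x - 29) where h(x) = x^3 - 1179, and h is irreducible over Q (because 1179 is not a perfect cube, so h has no rational root, and a monic cubic with no rational root is irreducible), g is also irreducible (irreducibility is preserved under the substitution x → x - 29). Hence m_α(x) = x^3 - 87x^2 + 2523x - 25568.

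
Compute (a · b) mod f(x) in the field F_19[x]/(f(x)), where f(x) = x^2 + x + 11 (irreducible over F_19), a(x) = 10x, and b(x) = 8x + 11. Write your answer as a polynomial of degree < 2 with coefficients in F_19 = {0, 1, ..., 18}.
a · b ≡ 11x + 13 (mod f(x))

Multiply in F_19[x]: a(x)·b(x) = (10x)·(8x + 11) = 4x^2 + 15x. This has degree ≥ 2, so divide by f(x) over F_19: 4x^2 + 15x = (4)·(x^2 + x + 11) + (11x + 13). Hence a·b ≡ 11x + 13 (mod f). (F_19[x]/(f) is a field with 19^2 = 361 elements since f is irreducible of degree 2.)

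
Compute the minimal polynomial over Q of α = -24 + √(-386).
m_α(x) = x^2 + 48x + 962

From α + 24 = √(-386), squaring gives (α + 24)^2 = -386, i.e. α^2 + 48α + 576 = -386, so α^2 + 48α + 962 = 0. The discriminant of x^2 + 48x + 962 is (48)^2 - 4·(962) = 2304 - 3848 = -1544, and 4·(-386) is not a perfect square in Q since -386 is squarefree and ≠ 1. Hence x^2 + 48x + 962 is irreducible over Q and is the minimal polynomial of α.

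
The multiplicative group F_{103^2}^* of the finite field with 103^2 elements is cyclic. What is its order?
|F_{103^2}^*| = 10608

F_{103^2} has 103^2 = 10609 elements; its multiplicative group consists of all nonzero elements, so |F_{103^2}^*| = 10609 - 1 = 10608. (It is cyclic since any finite subgroup of the multiplicative group of a field is cyclic.)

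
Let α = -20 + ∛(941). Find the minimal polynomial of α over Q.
m_α(x) = x^3 + 60x^2 + 1200x + 7059

Set β = α + 20 = ∛(941), so β^3 = 941. Then (α + 20)^3 - 941 = 0, i.e. α is a root of g(x) = (x + 20)^3 - 941 = x^3 + 60x^2 + 1200x + 7059. Since g(x) = h(x + 20) where h(x) = x^3 - 941, and h is irreducible over Q (because 941 is not a perfect cube, so h has no rational root, and a monic cubic with no rational root is irreducible), g is also irreducible (irreducibility is preserved under the substitution x → x + 20). Hence m_α(x) = x^3 + 60x^2 + 1200x + 7059.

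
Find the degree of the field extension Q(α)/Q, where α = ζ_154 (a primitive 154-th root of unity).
[Q(α):Q] = 60

The minimal polynomial of ζ_154 over Q is the 154-th cyclotomic polynomial Φ_154(x), which is irreducible over Q and has degree φ(154) = 60. Hence [Q(α):Q] = φ(154) = 60.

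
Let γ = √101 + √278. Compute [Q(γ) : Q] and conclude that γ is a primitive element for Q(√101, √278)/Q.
[Q(γ) : Q] = 4 (equivalently, Q(γ) = Q(√101, √278))

Obviously Q(γ) ⊆ Q(√101, √278), and [Q(√101, √278):Q] = 4 (since 101, 278 are distinct squarefree integers > 1 with 28078 not a perfect square). To show equality we compute the minimal polynomial of γ. From γ = √101 + √278: γ^2 = 101 + 2√(28078) + 278 = 379 + 2√(28078), so γ^2 - 379 = 2√(28078); squaring, (γ^2 - 379)^2 = 4·28078, i.e. γ^4 - 758γ^2 + 143641 - 112312 = 0, i.e. γ^4 - 758γ^2 + 31329 = 0. So γ is a root of x^4 - 758x^2 + 31329. This polynomial is irreducible over Q: it has no rational root (each ±√101 ± √278 is irrational), and any factorization into two quadratics over Q would force √(28078) ∈ Q (pairing opposite roots) or √101, √278 ∈ Q (other pairings), all impossible. Hence [Q(γ):Q] = 4 = [Q(√101, √278):Q], so Q(γ) = Q(√101, √278).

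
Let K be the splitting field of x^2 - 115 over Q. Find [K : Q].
[K : Q] = 2

f(x) = x^2 - 115 factors as (x - √115)(x + √115). The splitting field is K = Q(√115). Since 115 is squarefree and > 1, it is not a perfect square, so x^2 - 115 is irreducible over Q and [Q(√115) : Q] = 2. Hence [K : Q] = 2.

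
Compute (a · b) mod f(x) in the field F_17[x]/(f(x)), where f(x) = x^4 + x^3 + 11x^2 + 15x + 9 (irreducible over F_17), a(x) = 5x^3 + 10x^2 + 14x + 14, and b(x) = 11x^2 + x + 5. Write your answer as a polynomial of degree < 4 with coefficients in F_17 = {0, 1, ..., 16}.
a · b ≡ 8x^2 + 15x + 6 (mod f(x))

Multiply in F_17[x]: a(x)·b(x) = (5x^3 + 10x^2 + 14x + 14)·(11x^2 + x + 5) = 4x^5 + 13x^4 + 2x^3 + 14x^2 + 16x + 2. This has degree ≥ 4, so divide by f(x) over F_17: 4x^5 + 13x^4 + 2x^3 + 14x^2 + 16x + 2 = (4x + 9)·(x^4 + x^3 + 11x^2 + 15x + 9) + (8x^2 + 15x + 6). Hence a·b ≡ 8x^2 + 15x + 6 (mod f). (F_17[x]/(f) is a field with 17^4 = 83521 elements since f is irreducible of degree 4.)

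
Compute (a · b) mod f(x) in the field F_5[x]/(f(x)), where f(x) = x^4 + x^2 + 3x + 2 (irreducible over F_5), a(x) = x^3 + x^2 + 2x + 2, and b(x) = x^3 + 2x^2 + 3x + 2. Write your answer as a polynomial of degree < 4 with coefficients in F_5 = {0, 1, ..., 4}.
a · b ≡ x + 2 (mod f(x))

Multiply in F_5[x]: a(x)·b(x) = (x^3 + x^2 + 2x + 2)·(x^3 + 2x^2 + 3x + 2) = x^6 + 3x^5 + 2x^4 + x^3 + 2x^2 + 4. This has degree ≥ 4, so divide by f(x) over F_5: x^6 + 3x^5 + 2x^4 + x^3 + 2x^2 + 4 = (x^2 + 3x + 1)·(x^4 + x^2 + 3x + 2) + (x + 2). Hence a·b ≡ x + 2 (mod f). (F_5[x]/(f) is a field with 5^4 = 625 elements since f is irreducible of degree 4.)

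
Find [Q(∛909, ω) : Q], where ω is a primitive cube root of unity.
[Q(∛909, ω) : Q] = 6

[Q(∛909):Q] = 3 (min poly x^3 - 909, irreducible since 909 is not a perfect cube). [Q(ω):Q] = 2 (min poly x^2 + x + 1). Since Q(∛909) ⊂ R and ω ∉ R, we have ω ∉ Q(∛909), so x^2 + x + 1 remains irreducible over Q(∛909) and [Q(∛909, ω) : Q(∛909)] = 2. By the tower law, [Q(∛909, ω) : Q] = 3 · 2 = 6. (In fact Q(∛909, ω) is the splitting field of x^3 - 909 over Q.)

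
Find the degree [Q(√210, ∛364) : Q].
[Q(√210, ∛364) : Q] = 6

Let L = Q(√210, ∛364). Since Q(√210) ⊂ L and [Q(√210):Q] = 2, the tower law gives 2 | [L:Q]. Likewise Q(∛364) ⊂ L with [Q(∛364):Q] = 3 (because 364 is not a perfect cube), so 3 | [L:Q]. As gcd(2,3) = 1, [L:Q] is divisible by 6. Conversely L is generated over Q by √210 and ∛364, so [L:Q] ≤ 2·3 = 6. Therefore [Q(√210, ∛364) : Q] = 6.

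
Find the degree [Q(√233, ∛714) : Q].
[Q(√233, ∛714) : Q] = 6

Let L = Q(√233, ∛714). Since Q(√233) ⊂ L and [Q(√233):Q] = 2, the tower law gives 2 | [L:Q]. Likewise Q(∛714) ⊂ L with [Q(∛714):Q] = 3 (because 714 is not a perfect cube), so 3 | [L:Q]. As gcd(2,3) = 1, [L:Q] is divisible by 6. Conversely L is generated over Q by √233 and ∛714, so [L:Q] ≤ 2·3 = 6. Therefore [Q(√233, ∛714) : Q] = 6.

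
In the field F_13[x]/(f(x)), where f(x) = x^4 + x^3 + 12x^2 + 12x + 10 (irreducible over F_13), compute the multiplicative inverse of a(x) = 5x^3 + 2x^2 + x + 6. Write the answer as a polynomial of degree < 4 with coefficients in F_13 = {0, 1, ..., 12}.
a(x)^(-1) ≡ 7x^3 + 4x^2 + 6x + 3 (mod f(x))

Since f is irreducible over F_13, F_13[x]/(f) is a field and a(x) ≠ 0 has an inverse. Apply the extended Euclidean algorithm to f(x) and a(x) in F_13[x]: f(x) = (8x + 10)·a(x) + (10x^2 + 6x + 2);  a(x) = (7x + 9)·(10x^2 + 6x + 2) + (11x + 1);  (10x^2 + 6x + 2) = (8x + 1)·(11x + 1) + (1). The last nonzero remainder is the constant 1 = gcd(f, a) in F_13. Back-substituting through the division chain expresses 1 = s(x)·a(x) + t(x)·f(x) with s(x) ≡ 7x^3 + 4x^2 + 6x + 3 (mod f), so a(x)^(-1) ≡ s(x) = 7x^3 + 4x^2 + 6x + 3 (mod f). Check: (5x^3 + 2x^2 + x + 6)·(7x^3 + 4x^2 + 6x + 3) = 9x^6 + 8x^5 + 6x^4 + 8x^3 + 10x^2 + 5 ≡ 1 (mod x^4 + x^3 + 12x^2 + 12x + 10).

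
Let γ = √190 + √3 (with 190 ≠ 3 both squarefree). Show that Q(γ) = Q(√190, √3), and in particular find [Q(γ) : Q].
[Q(γ) : Q] = 4 (equivalently, Q(γ) = Q(√190, √3))

Obviously Q(γ) ⊆ Q(√190, √3), and [Q(√190, √3):Q] = 4 (since 190, 3 are distinct squarefree integers > 1 with 570 not a perfect square). To show equality we compute the minimal polynomial of γ. From γ = √190 + √3: γ^2 = 190 + 2√(570) + 3 = 193 + 2√(570), so γ^2 - 193 = 2√(570); squaring, (γ^2 - 193)^2 = 4·570, i.e. γ^4 - 386γ^2 + 37249 - 2280 = 0, i.e. γ^4 - 386γ^2 + 34969 = 0. So γ is a root of x^4 - 386x^2 + 34969. This polynomial is irreducible over Q: it has no rational root (each ±√190 ± √3 is irrational), and any factorization into two quadratics over Q would force √(570) ∈ Q (pairing opposite roots) or √190, √3 ∈ Q (other pairings), all impossible. Hence [Q(γ):Q] = 4 = [Q(√190, √3):Q], so Q(γ) = Q(√190, √3).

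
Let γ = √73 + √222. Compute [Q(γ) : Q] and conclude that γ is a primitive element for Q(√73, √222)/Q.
[Q(γ) : Q] = 4 (equivalently, Q(γ) = Q(√73, √222))

Obviously Q(γ) ⊆ Q(√73, √222), and [Q(√73, √222):Q] = 4 (since 73, 222 are distinct squarefree integers > 1 with 16206 not a perfect square). To show equality we compute the minimal polynomial of γ. From γ = √73 + √222: γ^2 = 73 + 2√(16206) + 222 = 295 + 2√(16206), so γ^2 - 295 = 2√(16206); squaring, (γ^2 - 295)^2 = 4·16206, i.e. γ^4 - 590γ^2 + 87025 - 64824 = 0, i.e. γ^4 - 590γ^2 + 22201 = 0. So γ is a root of x^4 - 590x^2 + 22201. This polynomial is irreducible over Q: it has no rational root (each ±√73 ± √222 is irrational), and any factorization into two quadratics over Q would force √(16206) ∈ Q (pairing opposite roots) or √73, √222 ∈ Q (other pairings), all impossible. Hence [Q(γ):Q] = 4 = [Q(√73, √222):Q], so Q(γ) = Q(√73, √222).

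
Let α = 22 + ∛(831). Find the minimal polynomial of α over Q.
m_α(x) = x^3 - 66x^2 + 1452x - 11479

Set β = α - 22 = ∛(831), so β^3 = 831. Then (α - 22)^3 - 831 = 0, i.e. α is a root of g(x) = (x - 22)^3 - 831 = x^3 - 66x^2 + 1452x - 11479. Since g(x) = h(x - 22) where h(x) = x^3 - 831, and h is irreducible over Q (because 831 is not a perfect cube, so h has no rational root, and a monic cubic with no rational root is irreducible), g is also irreducible (irreducibility is preserved under the substitution x → x - 22). Hence m_α(x) = x^3 - 66x^2 + 1452x - 11479.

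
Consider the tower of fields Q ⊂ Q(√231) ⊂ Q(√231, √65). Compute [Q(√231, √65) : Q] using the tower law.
[Q(√231, √65) : Q] = 4

[Q(√231):Q] = 2 (min poly x^2 - 231, irreducible since 231 is squarefree > 1). For the top step, suppose √65 ∈ Q(√231), say √65 = c + d√231 with c, d ∈ Q. Squaring: 65 = c^2 + 231d^2 + 2cd√231. Since √231 ∉ Q this forces 2cd = 0. If d = 0 then √65 = c ∈ Q, contradicting 65 squarefree > 1. If c = 0 then 65 = 231d^2, so 231·65 = (231d)^2 is a perfect square in Q — but 231·65 = 15015 is not a perfect square (since 231 and 65 are distinct squarefree integers). Contradiction. Hence √65 ∉ Q(√231), so x^2 - 65 stays irreducible over Q(√231) and [Q(√231, √65) : Q(√231)] = 2. By the tower law, [Q(√231, √65) : Q] = 2 · 2 = 4.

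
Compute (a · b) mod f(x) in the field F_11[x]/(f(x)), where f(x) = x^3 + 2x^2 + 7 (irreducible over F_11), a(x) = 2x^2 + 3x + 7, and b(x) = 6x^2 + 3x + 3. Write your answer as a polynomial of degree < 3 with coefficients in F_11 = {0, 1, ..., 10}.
a · b ≡ 2x^2 + x + 10 (mod f(x))

Multiply in F_11[x]: a(x)·b(x) = (2x^2 + 3x + 7)·(6x^2 + 3x + 3) = x^4 + 2x^3 + 2x^2 + 8x + 10. This has degree ≥ 3, so divide by f(x) over F_11: x^4 + 2x^3 + 2x^2 + 8x + 10 = (x)·(x^3 + 2x^2 + 7) + (2x^2 + x + 10). Hence a·b ≡ 2x^2 + x + 10 (mod f). (F_11[x]/(f) is a field with 11^3 = 1331 elements since f is irreducible of degree 3.)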